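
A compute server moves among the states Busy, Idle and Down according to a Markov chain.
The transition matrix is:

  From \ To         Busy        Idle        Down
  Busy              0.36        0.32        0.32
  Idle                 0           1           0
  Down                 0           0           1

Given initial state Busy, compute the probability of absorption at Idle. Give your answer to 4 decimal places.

0.5000

Let h(s) be the probability of absorption at Idle starting from transient state s. Then h(Idle) = 1 and h(Down) = 0. By first-step analysis:
h(Busy) = 0.36·h(Busy) + 0.32·1 + 0.32·0
Solving: h(Busy) = 0.5000.
Starting from Busy, the probability is 0.5000.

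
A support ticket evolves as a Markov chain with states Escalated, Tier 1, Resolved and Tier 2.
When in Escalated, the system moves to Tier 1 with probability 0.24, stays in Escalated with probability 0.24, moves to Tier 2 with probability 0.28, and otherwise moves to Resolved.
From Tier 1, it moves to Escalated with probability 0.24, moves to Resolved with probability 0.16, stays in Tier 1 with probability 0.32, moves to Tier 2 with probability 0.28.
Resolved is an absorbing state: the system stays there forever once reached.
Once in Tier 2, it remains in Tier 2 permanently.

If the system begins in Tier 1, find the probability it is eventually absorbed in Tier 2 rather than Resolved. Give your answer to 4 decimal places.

0.6098

Let h(s) be the probability of absorption at Tier 2 starting from transient state s. Then h(Tier 2) = 1 and h(Resolved) = 0. By first-step analysis:
h(Escalated) = 0.24·h(Escalated) + 0.24·h(Tier 1) + 0.24·0 + 0.28·1
h(Tier 1) = 0.24·h(Escalated) + 0.32·h(Tier 1) + 0.16·0 + 0.28·1
Solving: h(Escalated) = 0.5610, h(Tier 1) = 0.6098.
Starting from Tier 1, the probability is 0.6098.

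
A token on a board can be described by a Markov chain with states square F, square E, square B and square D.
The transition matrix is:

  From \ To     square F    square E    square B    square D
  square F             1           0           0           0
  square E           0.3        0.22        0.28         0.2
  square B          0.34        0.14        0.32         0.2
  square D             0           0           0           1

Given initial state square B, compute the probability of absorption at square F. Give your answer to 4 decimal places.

0.6254

Let h(s) be the probability of absorption at square F starting from transient state s. Then h(square F) = 1 and h(square D) = 0. By first-step analysis:
h(square E) = 0.3·1 + 0.22·h(square E) + 0.28·h(square B) + 0.2·0
h(square B) = 0.34·1 + 0.14·h(square E) + 0.32·h(square B) + 0.2·0
Solving: h(square E) = 0.6091, h(square B) = 0.6254.
Starting from square B, the probability is 0.6254.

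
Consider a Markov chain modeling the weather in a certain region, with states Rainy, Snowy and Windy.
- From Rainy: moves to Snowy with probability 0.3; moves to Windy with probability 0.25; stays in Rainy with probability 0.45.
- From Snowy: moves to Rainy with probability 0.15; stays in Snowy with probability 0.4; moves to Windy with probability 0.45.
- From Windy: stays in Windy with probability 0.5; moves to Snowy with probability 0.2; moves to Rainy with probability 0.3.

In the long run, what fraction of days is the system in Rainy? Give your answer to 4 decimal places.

0.3022

Let the stationary distribution be π with π = πP and π_1 + π_2 + π_3 = 1.
π_1 = 0.45·π_1 + 0.15·π_2 + 0.3·π_3
π_2 = 0.3·π_1 + 0.4·π_2 + 0.2·π_3
Solving with the normalization constraint gives π = (0.3022, 0.2878, 0.4101).
So the stationary probability of Rainy is 0.3022.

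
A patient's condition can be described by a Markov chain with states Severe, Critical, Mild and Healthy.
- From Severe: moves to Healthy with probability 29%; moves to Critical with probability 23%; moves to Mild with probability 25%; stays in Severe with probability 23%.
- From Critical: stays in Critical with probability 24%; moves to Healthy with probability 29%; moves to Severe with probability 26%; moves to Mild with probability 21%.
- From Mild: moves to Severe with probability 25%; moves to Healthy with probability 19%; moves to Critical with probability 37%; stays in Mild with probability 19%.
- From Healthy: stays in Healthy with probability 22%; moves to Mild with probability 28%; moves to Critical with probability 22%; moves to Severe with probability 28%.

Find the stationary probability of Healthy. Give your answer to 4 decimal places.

0.2493

Let the stationary distribution be π with π = πP and π_1 + π_2 + π_3 + π_4 = 1.
π_1 = 0.23·π_1 + 0.26·π_2 + 0.25·π_3 + 0.28·π_4
π_2 = 0.23·π_1 + 0.24·π_2 + 0.37·π_3 + 0.22·π_4
π_3 = 0.25·π_1 + 0.21·π_2 + 0.19·π_3 + 0.28·π_4
Solving with the normalization constraint gives π = (0.2550, 0.2628, 0.2330, 0.2493).
So the stationary probability of Healthy is 0.2493.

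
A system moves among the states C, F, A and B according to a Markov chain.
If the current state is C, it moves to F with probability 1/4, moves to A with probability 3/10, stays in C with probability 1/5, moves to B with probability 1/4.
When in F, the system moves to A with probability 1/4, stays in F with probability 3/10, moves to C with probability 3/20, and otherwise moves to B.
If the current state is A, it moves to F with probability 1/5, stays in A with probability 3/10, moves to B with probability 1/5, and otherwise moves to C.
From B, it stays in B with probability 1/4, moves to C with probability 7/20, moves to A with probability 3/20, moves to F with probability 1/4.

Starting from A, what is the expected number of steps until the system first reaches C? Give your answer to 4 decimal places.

3.6170

Let t(s) be the expected number of steps to first reach C from state s, with t(C) = 0. Conditioning on the first step:
t(F) = 1 + 0.3·t(F) + 0.25·t(A) + 0.3·t(B)
t(A) = 1 + 0.2·t(F) + 0.3·t(A) + 0.2·t(B)
t(B) = 1 + 0.25·t(F) + 0.15·t(A) + 0.25·t(B)
Solving: t(F) = 4.2021, t(A) = 3.6170, t(B) = 3.4574.
Expected steps from A to C: 3.6170.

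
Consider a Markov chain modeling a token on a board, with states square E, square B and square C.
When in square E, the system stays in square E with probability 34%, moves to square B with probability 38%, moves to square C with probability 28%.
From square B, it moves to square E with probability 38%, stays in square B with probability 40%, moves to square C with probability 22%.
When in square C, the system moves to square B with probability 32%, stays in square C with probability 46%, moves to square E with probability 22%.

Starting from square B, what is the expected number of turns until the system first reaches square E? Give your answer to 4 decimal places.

2.9968

Let t(s) be the expected number of turns to first reach square E from state s, with t(square E) = 0. Conditioning on the first turn:
t(square B) = 1 + 0.4·t(square B) + 0.22·t(square C)
t(square C) = 1 + 0.32·t(square B) + 0.46·t(square C)
Solving: t(square B) = 2.9968, t(square C) = 3.6278.
Expected turns from square B to square E: 2.9968.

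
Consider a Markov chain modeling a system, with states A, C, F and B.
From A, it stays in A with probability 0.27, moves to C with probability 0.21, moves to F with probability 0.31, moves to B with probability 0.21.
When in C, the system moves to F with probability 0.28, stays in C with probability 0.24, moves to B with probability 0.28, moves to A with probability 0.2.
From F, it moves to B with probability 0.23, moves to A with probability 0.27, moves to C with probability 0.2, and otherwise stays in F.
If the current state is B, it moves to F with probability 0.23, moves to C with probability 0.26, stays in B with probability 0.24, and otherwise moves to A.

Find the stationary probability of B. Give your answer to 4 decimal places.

0.2386

Let the stationary distribution be π with π = πP and π_1 + π_2 + π_3 + π_4 = 1.
π_1 = 0.27·π_1 + 0.2·π_2 + 0.27·π_3 + 0.27·π_4
π_2 = 0.21·π_1 + 0.24·π_2 + 0.2·π_3 + 0.26·π_4
π_3 = 0.31·π_1 + 0.28·π_2 + 0.3·π_3 + 0.23·π_4
Solving with the normalization constraint gives π = (0.2542, 0.2259, 0.2813, 0.2386).
So the stationary probability of B is 0.2386.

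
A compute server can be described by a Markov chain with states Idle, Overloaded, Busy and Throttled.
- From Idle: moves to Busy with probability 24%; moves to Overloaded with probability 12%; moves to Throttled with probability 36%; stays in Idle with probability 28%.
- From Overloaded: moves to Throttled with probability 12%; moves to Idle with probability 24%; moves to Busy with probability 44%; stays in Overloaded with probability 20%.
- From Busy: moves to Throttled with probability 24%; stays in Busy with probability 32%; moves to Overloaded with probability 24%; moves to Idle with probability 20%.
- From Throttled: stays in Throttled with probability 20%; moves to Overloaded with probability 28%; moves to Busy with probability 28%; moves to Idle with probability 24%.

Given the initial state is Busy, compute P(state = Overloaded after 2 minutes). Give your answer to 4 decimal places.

0.2160

Propagate the distribution vector 2 minutes from Busy.
After 0 minutes: (0.0000, 0.0000, 1.0000, 0.0000)
After 1 minute: (0.2000, 0.2400, 0.3200, 0.2400)
After 2 minutes: (0.2352, 0.2160, 0.3232, 0.2256)
P(in Overloaded after 2 minutes) = 0.2160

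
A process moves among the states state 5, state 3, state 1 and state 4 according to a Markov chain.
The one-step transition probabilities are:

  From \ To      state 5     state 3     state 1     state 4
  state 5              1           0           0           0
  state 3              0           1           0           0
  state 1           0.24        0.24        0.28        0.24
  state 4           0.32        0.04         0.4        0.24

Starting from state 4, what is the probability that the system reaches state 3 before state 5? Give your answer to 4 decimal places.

0.2766

Let h(s) be the probability of absorption at state 3 starting from transient state s. Then h(state 3) = 1 and h(state 5) = 0. By first-step analysis:
h(state 1) = 0.24·0 + 0.24·1 + 0.28·h(state 1) + 0.24·h(state 4)
h(state 4) = 0.32·0 + 0.04·1 + 0.4·h(state 1) + 0.24·h(state 4)
Solving: h(state 1) = 0.4255, h(state 4) = 0.2766.
Starting from state 4, the probability is 0.2766.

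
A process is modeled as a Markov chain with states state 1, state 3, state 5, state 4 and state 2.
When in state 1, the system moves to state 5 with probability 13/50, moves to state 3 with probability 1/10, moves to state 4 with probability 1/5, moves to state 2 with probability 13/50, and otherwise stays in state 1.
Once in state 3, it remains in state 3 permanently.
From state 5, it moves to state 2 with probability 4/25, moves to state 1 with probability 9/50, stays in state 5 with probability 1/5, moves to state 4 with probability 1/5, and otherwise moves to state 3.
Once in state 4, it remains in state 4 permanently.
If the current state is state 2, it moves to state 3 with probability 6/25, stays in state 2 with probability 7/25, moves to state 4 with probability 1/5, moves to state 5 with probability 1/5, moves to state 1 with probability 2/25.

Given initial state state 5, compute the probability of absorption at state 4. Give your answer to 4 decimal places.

Let h(s) be the probability of absorption at state 4 starting from transient state s. Then h(state 4) = 1 and h(state 3) = 0. By first-step analysis:
h(state 1) = 0.18·h(state 1) + 0.1·0 + 0.26·h(state 5) + 0.2·1 + 0.26·h(state 2)
h(state 5) = 0.18·h(state 1) + 0.26·0 + 0.2·h(state 5) + 0.2·1 + 0.16·h(state 2)
h(state 2) = 0.08·h(state 1) + 0.24·0 + 0.2·h(state 5) + 0.2·1 + 0.28·h(state 2)
Solving: h(state 1) = 0.5392, h(state 5) = 0.4647, h(state 2) = 0.4668.
Starting from state 5, the probability is 0.4647.

0.4647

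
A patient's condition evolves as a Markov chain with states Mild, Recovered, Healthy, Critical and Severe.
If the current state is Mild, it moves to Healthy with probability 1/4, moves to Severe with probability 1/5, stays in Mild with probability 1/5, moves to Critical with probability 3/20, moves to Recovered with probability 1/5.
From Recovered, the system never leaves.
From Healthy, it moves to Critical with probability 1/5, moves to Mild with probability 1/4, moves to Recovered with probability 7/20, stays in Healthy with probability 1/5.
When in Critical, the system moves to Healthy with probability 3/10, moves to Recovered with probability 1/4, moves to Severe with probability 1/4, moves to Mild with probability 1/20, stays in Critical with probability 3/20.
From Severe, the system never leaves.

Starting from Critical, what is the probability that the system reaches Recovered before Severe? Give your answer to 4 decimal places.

Let h(s) be the probability of absorption at Recovered starting from transient state s. Then h(Recovered) = 1 and h(Severe) = 0. By first-step analysis:
h(Mild) = 0.2·h(Mild) + 0.2·1 + 0.25·h(Healthy) + 0.15·h(Critical) + 0.2·0
h(Healthy) = 0.25·h(Mild) + 0.35·1 + 0.2·h(Healthy) + 0.2·h(Critical)
h(Critical) = 0.05·h(Mild) + 0.25·1 + 0.3·h(Healthy) + 0.15·h(Critical) + 0.25·0
Solving: h(Mild) = 0.6065, h(Healthy) = 0.7781, h(Critical) = 0.6044.
Starting from Critical, the probability is 0.6044.

0.6044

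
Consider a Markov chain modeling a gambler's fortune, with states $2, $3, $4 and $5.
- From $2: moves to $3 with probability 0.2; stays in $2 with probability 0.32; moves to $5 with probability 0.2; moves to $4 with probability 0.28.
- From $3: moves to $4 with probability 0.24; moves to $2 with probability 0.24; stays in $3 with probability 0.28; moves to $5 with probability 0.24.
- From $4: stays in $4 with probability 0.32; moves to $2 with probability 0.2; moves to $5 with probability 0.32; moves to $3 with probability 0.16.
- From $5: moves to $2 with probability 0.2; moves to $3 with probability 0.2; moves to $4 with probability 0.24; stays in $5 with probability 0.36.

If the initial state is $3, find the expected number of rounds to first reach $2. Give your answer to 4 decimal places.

Let t(s) be the expected number of rounds to first reach $2 from state s, with t($2) = 0. Conditioning on the first round:
t($3) = 1 + 0.28·t($3) + 0.24·t($4) + 0.24·t($5)
t($4) = 1 + 0.16·t($3) + 0.32·t($4) + 0.32·t($5)
t($5) = 1 + 0.2·t($3) + 0.24·t($4) + 0.36·t($5)
Solving: t($3) = 4.5933, t($4) = 4.8112, t($5) = 4.8021.
Expected rounds from $3 to $2: 4.5933.

4.5933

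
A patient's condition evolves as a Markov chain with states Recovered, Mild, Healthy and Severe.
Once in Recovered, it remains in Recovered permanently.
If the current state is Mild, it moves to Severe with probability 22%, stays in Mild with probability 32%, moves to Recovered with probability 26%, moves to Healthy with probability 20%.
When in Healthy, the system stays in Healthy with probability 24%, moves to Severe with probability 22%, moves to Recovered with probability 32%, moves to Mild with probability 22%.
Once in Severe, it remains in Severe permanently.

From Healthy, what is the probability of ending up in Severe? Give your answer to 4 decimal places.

Let h(s) be the probability of absorption at Severe starting from transient state s. Then h(Severe) = 1 and h(Recovered) = 0. By first-step analysis:
h(Mild) = 0.26·0 + 0.32·h(Mild) + 0.2·h(Healthy) + 0.22·1
h(Healthy) = 0.32·0 + 0.22·h(Mild) + 0.24·h(Healthy) + 0.22·1
Solving: h(Mild) = 0.4467, h(Healthy) = 0.4188.
Starting from Healthy, the probability is 0.4188.

0.4188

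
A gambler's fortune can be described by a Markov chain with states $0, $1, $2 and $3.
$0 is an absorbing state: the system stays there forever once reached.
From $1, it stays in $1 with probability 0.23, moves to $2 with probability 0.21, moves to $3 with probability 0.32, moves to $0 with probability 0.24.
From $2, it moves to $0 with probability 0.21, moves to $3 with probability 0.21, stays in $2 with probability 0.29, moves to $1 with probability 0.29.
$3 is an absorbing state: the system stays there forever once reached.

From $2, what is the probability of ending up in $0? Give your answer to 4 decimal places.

0.4761

Let h(s) be the probability of absorption at $0 starting from transient state s. Then h($0) = 1 and h($3) = 0. By first-step analysis:
h($1) = 0.24·1 + 0.23·h($1) + 0.21·h($2) + 0.32·0
h($2) = 0.21·1 + 0.29·h($1) + 0.29·h($2) + 0.21·0
Solving: h($1) = 0.4415, h($2) = 0.4761.
Starting from $2, the probability is 0.4761.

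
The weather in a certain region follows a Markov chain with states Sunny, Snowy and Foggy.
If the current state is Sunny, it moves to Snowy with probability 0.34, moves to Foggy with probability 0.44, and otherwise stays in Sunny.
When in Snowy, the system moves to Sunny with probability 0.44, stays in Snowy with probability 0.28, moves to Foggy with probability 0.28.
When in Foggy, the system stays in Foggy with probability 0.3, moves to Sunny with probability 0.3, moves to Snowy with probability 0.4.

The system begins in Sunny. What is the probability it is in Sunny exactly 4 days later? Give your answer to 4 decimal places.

Propagate the distribution vector 4 days from Sunny.
After 0 days: (1.0000, 0.0000, 0.0000)
After 1 day: (0.2200, 0.3400, 0.4400)
After 2 days: (0.3300, 0.3460, 0.3240)
After 3 days: (0.3220, 0.3387, 0.3393)
After 4 days: (0.3217, 0.3400, 0.3383)
P(in Sunny after 4 days) = 0.3217

0.3217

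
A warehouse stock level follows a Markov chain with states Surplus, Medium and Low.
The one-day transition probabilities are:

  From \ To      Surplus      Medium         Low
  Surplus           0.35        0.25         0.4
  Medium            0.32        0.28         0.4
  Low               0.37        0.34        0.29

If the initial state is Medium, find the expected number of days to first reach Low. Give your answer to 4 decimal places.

2.5000

Let t(s) be the expected number of days to first reach Low from state s, with t(Low) = 0. Conditioning on the first day:
t(Surplus) = 1 + 0.35·t(Surplus) + 0.25·t(Medium)
t(Medium) = 1 + 0.32·t(Surplus) + 0.28·t(Medium)
Solving: t(Surplus) = 2.5000, t(Medium) = 2.5000.
Expected days from Medium to Low: 2.5000.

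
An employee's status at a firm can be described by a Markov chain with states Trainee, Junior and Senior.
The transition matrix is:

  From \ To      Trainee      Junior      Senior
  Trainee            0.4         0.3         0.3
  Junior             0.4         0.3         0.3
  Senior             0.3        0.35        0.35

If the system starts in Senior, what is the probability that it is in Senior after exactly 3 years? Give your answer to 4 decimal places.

0.3159

Propagate the distribution vector 3 years from Senior.
After 0 years: (0.0000, 0.0000, 1.0000)
After 1 year: (0.3000, 0.3500, 0.3500)
After 2 years: (0.3650, 0.3175, 0.3175)
After 3 years: (0.3683, 0.3159, 0.3159)
P(in Senior after 3 years) = 0.3159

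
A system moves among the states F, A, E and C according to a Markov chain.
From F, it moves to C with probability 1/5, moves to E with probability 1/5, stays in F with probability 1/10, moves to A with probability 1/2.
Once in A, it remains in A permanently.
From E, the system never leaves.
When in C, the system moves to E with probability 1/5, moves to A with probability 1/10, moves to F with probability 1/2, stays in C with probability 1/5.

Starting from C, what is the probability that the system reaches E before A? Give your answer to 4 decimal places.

Let h(s) be the probability of absorption at E starting from transient state s. Then h(E) = 1 and h(A) = 0. By first-step analysis:
h(F) = 0.1·h(F) + 0.5·0 + 0.2·1 + 0.2·h(C)
h(C) = 0.5·h(F) + 0.1·0 + 0.2·1 + 0.2·h(C)
Solving: h(F) = 0.3226, h(C) = 0.4516.
Starting from C, the probability is 0.4516.

0.4516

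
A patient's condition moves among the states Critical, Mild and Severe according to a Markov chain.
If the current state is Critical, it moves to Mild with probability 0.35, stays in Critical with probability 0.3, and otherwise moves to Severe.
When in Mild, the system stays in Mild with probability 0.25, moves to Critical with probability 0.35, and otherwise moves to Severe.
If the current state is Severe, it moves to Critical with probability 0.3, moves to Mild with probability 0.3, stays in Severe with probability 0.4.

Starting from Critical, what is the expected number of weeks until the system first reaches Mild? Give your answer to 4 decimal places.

3.0159

Let t(s) be the expected number of weeks to first reach Mild from state s, with t(Mild) = 0. Conditioning on the first week:
t(Critical) = 1 + 0.3·t(Critical) + 0.35·t(Severe)
t(Severe) = 1 + 0.3·t(Critical) + 0.4·t(Severe)
Solving: t(Critical) = 3.0159, t(Severe) = 3.1746.
Expected weeks from Critical to Mild: 3.0159.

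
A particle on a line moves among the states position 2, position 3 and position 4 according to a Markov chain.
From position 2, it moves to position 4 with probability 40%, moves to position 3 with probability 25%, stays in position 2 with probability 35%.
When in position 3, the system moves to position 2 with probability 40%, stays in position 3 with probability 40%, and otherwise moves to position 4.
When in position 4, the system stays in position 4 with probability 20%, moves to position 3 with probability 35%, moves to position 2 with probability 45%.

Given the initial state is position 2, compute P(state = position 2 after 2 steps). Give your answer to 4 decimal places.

Sum over the intermediate state after 1 step:
P = P(position 2→position 2)·P(position 2→position 2) + P(position 2→position 3)·P(position 3→position 2) + P(position 2→position 4)·P(position 4→position 2)
  = 0.35×0.35 + 0.25×0.4 + 0.4×0.45
  = 0.1225 + 0.1000 + 0.1800 = 0.4025

0.4025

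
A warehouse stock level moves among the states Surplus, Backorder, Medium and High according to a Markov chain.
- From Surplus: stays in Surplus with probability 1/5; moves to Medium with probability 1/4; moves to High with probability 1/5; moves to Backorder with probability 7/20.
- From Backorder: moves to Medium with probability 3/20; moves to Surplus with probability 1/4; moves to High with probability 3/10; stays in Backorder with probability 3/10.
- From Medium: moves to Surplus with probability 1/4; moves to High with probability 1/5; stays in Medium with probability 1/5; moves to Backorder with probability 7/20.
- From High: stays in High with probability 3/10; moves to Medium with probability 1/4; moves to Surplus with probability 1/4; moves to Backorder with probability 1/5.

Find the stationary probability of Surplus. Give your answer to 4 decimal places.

Let the stationary distribution be π with π = πP and π_1 + π_2 + π_3 + π_4 = 1.
π_1 = 0.2·π_1 + 0.25·π_2 + 0.25·π_3 + 0.25·π_4
π_2 = 0.35·π_1 + 0.3·π_2 + 0.35·π_3 + 0.2·π_4
π_3 = 0.25·π_1 + 0.15·π_2 + 0.2·π_3 + 0.25·π_4
Solving with the normalization constraint gives π = (0.2381, 0.2969, 0.2098, 0.2552).
So the stationary probability of Surplus is 0.2381.

0.2381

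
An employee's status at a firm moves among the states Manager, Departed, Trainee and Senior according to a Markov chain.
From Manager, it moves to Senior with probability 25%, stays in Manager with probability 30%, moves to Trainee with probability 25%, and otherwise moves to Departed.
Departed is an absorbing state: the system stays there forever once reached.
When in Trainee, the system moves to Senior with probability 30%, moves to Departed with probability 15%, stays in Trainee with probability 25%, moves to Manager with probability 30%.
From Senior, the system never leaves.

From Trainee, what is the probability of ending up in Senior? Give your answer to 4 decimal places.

Let h(s) be the probability of absorption at Senior starting from transient state s. Then h(Senior) = 1 and h(Departed) = 0. By first-step analysis:
h(Manager) = 0.3·h(Manager) + 0.2·0 + 0.25·h(Trainee) + 0.25·1
h(Trainee) = 0.3·h(Manager) + 0.15·0 + 0.25·h(Trainee) + 0.3·1
Solving: h(Manager) = 0.5833, h(Trainee) = 0.6333.
Starting from Trainee, the probability is 0.6333.

0.6333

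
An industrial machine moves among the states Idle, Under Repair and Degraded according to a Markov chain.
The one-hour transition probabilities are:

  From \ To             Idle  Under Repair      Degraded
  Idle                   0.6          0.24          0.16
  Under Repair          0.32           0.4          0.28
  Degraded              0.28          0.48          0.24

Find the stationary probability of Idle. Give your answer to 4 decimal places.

Let the stationary distribution be π with π = πP and π_1 + π_2 + π_3 = 1.
π_1 = 0.6·π_1 + 0.32·π_2 + 0.28·π_3
π_2 = 0.24·π_1 + 0.4·π_2 + 0.48·π_3
Solving with the normalization constraint gives π = (0.4323, 0.3484, 0.2194).
So the stationary probability of Idle is 0.4323.

0.4323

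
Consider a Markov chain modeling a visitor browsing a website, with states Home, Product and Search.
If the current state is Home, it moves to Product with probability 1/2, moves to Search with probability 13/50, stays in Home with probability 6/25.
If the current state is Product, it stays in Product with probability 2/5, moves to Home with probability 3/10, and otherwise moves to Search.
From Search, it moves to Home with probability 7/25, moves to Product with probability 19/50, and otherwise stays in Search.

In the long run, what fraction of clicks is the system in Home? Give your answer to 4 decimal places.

0.2773

Let the stationary distribution be π with π = πP and π_1 + π_2 + π_3 = 1.
π_1 = 0.24·π_1 + 0.3·π_2 + 0.28·π_3
π_2 = 0.5·π_1 + 0.4·π_2 + 0.38·π_3
Solving with the normalization constraint gives π = (0.2773, 0.4217, 0.3009).
So the stationary probability of Home is 0.2773.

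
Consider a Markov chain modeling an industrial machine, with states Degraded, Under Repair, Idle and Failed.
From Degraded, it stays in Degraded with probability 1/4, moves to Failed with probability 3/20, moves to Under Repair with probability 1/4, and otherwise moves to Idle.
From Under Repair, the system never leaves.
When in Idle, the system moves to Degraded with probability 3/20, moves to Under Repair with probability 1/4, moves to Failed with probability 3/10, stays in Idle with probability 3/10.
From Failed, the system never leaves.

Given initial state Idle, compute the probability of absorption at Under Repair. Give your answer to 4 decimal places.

0.4762

Let h(s) be the probability of absorption at Under Repair starting from transient state s. Then h(Under Repair) = 1 and h(Failed) = 0. By first-step analysis:
h(Degraded) = 0.25·h(Degraded) + 0.25·1 + 0.35·h(Idle) + 0.15·0
h(Idle) = 0.15·h(Degraded) + 0.25·1 + 0.3·h(Idle) + 0.3·0
Solving: h(Degraded) = 0.5556, h(Idle) = 0.4762.
Starting from Idle, the probability is 0.4762.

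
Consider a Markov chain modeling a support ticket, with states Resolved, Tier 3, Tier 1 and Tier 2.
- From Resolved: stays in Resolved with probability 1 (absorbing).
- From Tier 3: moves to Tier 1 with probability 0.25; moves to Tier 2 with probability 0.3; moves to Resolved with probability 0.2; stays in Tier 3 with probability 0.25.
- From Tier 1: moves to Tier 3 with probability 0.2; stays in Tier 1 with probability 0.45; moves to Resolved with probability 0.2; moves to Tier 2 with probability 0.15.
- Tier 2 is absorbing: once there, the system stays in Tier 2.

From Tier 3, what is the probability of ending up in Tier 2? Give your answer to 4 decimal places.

0.5586

Let h(s) be the probability of absorption at Tier 2 starting from transient state s. Then h(Tier 2) = 1 and h(Resolved) = 0. By first-step analysis:
h(Tier 3) = 0.2·0 + 0.25·h(Tier 3) + 0.25·h(Tier 1) + 0.3·1
h(Tier 1) = 0.2·0 + 0.2·h(Tier 3) + 0.45·h(Tier 1) + 0.15·1
Solving: h(Tier 3) = 0.5586, h(Tier 1) = 0.4759.
Starting from Tier 3, the probability is 0.5586.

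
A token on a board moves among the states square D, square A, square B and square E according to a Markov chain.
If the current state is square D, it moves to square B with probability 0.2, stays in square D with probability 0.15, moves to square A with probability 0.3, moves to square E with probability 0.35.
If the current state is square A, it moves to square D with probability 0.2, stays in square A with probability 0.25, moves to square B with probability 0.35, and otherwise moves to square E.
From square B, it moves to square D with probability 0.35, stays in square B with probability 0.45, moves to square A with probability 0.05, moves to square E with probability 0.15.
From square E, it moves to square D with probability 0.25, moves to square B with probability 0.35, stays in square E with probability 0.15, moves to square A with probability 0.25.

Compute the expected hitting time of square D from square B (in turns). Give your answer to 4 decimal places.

Let t(s) be the expected number of turns to first reach square D from state s, with t(square D) = 0. Conditioning on the first turn:
t(square A) = 1 + 0.25·t(square A) + 0.35·t(square B) + 0.2·t(square E)
t(square B) = 1 + 0.05·t(square A) + 0.45·t(square B) + 0.15·t(square E)
t(square E) = 1 + 0.25·t(square A) + 0.35·t(square B) + 0.15·t(square E)
Solving: t(square A) = 3.7463, t(square B) = 3.1318, t(square E) = 3.5679.
Expected turns from square B to square D: 3.1318.

3.1318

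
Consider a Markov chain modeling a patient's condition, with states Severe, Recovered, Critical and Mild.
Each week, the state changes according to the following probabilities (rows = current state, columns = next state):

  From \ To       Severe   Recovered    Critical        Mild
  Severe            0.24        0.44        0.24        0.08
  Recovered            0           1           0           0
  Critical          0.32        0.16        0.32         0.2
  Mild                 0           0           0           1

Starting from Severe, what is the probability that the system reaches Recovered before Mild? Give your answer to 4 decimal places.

0.7673

Let h(s) be the probability of absorption at Recovered starting from transient state s. Then h(Recovered) = 1 and h(Mild) = 0. By first-step analysis:
h(Severe) = 0.24·h(Severe) + 0.44·1 + 0.24·h(Critical) + 0.08·0
h(Critical) = 0.32·h(Severe) + 0.16·1 + 0.32·h(Critical) + 0.2·0
Solving: h(Severe) = 0.7673, h(Critical) = 0.5964.
Starting from Severe, the probability is 0.7673.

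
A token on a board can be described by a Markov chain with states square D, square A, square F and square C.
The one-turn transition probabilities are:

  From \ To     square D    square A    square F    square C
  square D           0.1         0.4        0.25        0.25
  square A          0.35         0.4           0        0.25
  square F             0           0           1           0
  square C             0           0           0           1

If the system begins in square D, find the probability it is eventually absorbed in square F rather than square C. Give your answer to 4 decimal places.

Let h(s) be the probability of absorption at square F starting from transient state s. Then h(square F) = 1 and h(square C) = 0. By first-step analysis:
h(square D) = 0.1·h(square D) + 0.4·h(square A) + 0.25·1 + 0.25·0
h(square A) = 0.35·h(square D) + 0.4·h(square A) + 0.25·0
Solving: h(square D) = 0.3750, h(square A) = 0.2188.
Starting from square D, the probability is 0.3750.

0.3750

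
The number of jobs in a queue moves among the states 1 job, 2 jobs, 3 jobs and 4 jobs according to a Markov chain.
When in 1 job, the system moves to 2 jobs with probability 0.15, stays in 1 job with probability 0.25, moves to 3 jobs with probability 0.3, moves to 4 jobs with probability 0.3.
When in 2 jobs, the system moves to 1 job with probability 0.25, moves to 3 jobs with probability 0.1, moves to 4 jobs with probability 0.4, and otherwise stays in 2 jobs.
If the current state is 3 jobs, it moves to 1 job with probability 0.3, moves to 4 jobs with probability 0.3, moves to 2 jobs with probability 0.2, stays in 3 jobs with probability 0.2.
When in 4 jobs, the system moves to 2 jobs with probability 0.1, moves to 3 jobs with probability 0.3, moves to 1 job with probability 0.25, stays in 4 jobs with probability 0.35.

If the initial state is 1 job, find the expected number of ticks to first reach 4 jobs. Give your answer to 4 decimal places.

Let t(s) be the expected number of ticks to first reach 4 jobs from state s, with t(4 jobs) = 0. Conditioning on the first tick:
t(1 job) = 1 + 0.25·t(1 job) + 0.15·t(2 jobs) + 0.3·t(3 jobs)
t(2 jobs) = 1 + 0.25·t(1 job) + 0.25·t(2 jobs) + 0.1·t(3 jobs)
t(3 jobs) = 1 + 0.3·t(1 job) + 0.2·t(2 jobs) + 0.2·t(3 jobs)
Solving: t(1 job) = 3.1447, t(2 jobs) = 2.7987, t(3 jobs) = 3.1289.
Expected ticks from 1 job to 4 jobs: 3.1447.

3.1447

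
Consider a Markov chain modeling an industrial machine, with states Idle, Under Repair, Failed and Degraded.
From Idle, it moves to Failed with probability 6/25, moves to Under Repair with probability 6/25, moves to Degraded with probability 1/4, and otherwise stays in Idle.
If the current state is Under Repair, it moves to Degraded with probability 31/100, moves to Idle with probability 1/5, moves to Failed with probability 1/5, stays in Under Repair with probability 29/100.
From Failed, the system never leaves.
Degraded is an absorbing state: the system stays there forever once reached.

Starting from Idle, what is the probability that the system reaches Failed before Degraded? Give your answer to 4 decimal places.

Let h(s) be the probability of absorption at Failed starting from transient state s. Then h(Failed) = 1 and h(Degraded) = 0. By first-step analysis:
h(Idle) = 0.27·h(Idle) + 0.24·h(Under Repair) + 0.24·1 + 0.25·0
h(Under Repair) = 0.2·h(Idle) + 0.29·h(Under Repair) + 0.2·1 + 0.31·0
Solving: h(Idle) = 0.4644, h(Under Repair) = 0.4125.
Starting from Idle, the probability is 0.4644.

0.4644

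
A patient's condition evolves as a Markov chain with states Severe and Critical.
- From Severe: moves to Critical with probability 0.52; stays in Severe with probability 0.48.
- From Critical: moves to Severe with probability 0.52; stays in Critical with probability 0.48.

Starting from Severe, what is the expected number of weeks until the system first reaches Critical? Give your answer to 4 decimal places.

Let t(s) be the expected number of weeks to first reach Critical from state s, with t(Critical) = 0. Conditioning on the first week:
t(Severe) = 1 + 0.48·t(Severe)
Solving: t(Severe) = 1.9231.
Expected weeks from Severe to Critical: 1.9231.

1.9231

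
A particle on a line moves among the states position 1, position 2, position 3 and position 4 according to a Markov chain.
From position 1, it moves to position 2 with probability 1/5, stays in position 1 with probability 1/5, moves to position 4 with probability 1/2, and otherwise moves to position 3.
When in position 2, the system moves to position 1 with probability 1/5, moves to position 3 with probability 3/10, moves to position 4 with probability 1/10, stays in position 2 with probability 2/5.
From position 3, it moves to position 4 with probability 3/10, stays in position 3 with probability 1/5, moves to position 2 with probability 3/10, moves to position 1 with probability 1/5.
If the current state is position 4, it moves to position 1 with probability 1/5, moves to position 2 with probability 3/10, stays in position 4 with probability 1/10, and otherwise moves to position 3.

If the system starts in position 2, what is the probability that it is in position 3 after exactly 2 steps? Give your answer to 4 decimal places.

0.2400

Propagate the distribution vector 2 steps from position 2.
After 0 steps: (0.0000, 1.0000, 0.0000, 0.0000)
After 1 step: (0.2000, 0.4000, 0.3000, 0.1000)
After 2 steps: (0.2000, 0.3200, 0.2400, 0.2400)
P(in position 3 after 2 steps) = 0.2400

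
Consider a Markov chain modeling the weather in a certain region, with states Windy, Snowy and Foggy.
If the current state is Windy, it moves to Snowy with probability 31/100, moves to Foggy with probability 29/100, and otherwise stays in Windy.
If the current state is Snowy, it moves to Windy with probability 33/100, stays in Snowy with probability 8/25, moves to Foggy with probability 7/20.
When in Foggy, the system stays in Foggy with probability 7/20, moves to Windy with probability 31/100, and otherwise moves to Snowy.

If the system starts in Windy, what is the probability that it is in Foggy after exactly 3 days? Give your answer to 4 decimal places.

Propagate the distribution vector 3 days from Windy.
After 0 days: (1.0000, 0.0000, 0.0000)
After 1 day: (0.4000, 0.3100, 0.2900)
After 2 days: (0.3522, 0.3218, 0.3260)
After 3 days: (0.3481, 0.3230, 0.3289)
P(in Foggy after 3 days) = 0.3289

0.3289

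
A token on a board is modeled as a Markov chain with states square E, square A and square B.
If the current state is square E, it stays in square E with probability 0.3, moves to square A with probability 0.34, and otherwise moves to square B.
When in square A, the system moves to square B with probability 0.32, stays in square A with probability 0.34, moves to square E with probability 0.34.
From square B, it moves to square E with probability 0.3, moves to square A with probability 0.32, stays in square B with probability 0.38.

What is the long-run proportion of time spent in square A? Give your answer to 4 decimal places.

Let the stationary distribution be π with π = πP and π_1 + π_2 + π_3 = 1.
π_1 = 0.3·π_1 + 0.34·π_2 + 0.3·π_3
π_2 = 0.34·π_1 + 0.34·π_2 + 0.32·π_3
Solving with the normalization constraint gives π = (0.3133, 0.3329, 0.3538).
So the stationary probability of square A is 0.3329.

0.3329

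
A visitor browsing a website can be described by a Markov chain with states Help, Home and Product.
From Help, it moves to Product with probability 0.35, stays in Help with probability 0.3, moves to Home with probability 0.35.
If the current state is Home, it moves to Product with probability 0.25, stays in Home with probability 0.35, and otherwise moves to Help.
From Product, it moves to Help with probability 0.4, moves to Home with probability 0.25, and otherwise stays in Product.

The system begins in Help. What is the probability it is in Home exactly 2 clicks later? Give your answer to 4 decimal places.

0.3150

Sum over the intermediate state after 1 click:
P = P(Help→Help)·P(Help→Home) + P(Help→Home)·P(Home→Home) + P(Help→Product)·P(Product→Home)
  = 0.3×0.35 + 0.35×0.35 + 0.35×0.25
  = 0.1050 + 0.1225 + 0.0875 = 0.3150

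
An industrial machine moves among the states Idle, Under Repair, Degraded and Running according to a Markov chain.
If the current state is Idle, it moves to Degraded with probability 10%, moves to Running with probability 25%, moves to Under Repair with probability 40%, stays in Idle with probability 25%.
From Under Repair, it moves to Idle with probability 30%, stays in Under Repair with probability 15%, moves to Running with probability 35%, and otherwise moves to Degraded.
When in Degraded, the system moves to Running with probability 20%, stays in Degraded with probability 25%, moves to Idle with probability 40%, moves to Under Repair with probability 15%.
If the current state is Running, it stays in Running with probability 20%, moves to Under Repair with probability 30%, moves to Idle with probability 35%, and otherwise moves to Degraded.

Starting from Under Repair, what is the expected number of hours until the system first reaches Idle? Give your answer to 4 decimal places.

Let t(s) be the expected number of hours to first reach Idle from state s, with t(Idle) = 0. Conditioning on the first hour:
t(Under Repair) = 1 + 0.15·t(Under Repair) + 0.2·t(Degraded) + 0.35·t(Running)
t(Degraded) = 1 + 0.15·t(Under Repair) + 0.25·t(Degraded) + 0.2·t(Running)
t(Running) = 1 + 0.3·t(Under Repair) + 0.15·t(Degraded) + 0.2·t(Running)
Solving: t(Under Repair) = 2.9983, t(Degraded) = 2.7012, t(Running) = 2.8808.
Expected hours from Under Repair to Idle: 2.9983.

2.9983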